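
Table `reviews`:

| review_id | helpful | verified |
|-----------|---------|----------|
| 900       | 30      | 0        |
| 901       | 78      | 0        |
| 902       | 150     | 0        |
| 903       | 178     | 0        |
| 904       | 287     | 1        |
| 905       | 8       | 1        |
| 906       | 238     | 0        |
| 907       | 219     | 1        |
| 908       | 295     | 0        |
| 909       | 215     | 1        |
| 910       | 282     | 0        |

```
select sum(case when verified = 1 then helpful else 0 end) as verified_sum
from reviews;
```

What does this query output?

729

review_id=900: ✗
review_id=901: ✗
review_id=902: ✗
review_id=903: ✗
review_id=904: ✓ → 287
review_id=905: ✓ → 8
review_id=906: ✗
review_id=907: ✓ → 219
review_id=908: ✗
review_id=909: ✓ → 215
review_id=910: ✗
verified_sum = 287 + 8 + 219 + 215 = 729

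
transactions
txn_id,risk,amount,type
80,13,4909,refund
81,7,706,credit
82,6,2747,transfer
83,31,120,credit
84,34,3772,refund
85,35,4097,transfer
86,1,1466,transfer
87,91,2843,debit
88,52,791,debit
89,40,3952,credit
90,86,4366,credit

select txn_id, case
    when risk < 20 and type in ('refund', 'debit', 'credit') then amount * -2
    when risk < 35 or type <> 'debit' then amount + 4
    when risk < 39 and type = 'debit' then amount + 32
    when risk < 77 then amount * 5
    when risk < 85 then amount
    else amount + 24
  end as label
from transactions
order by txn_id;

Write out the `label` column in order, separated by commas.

-9818, -1412, 2751, 124, 3776, 4101, 1470, 2867, 3955, 3956, 4370

txn_id=80: risk < 20 and type in ('refund', 'debit', 'credit') → -9818
txn_id=81: risk < 20 and type in ('refund', 'debit', 'credit') → -1412
txn_id=82: risk < 35 or type <> 'debit' → 2751
txn_id=83: risk < 35 or type <> 'debit' → 124
txn_id=84: risk < 35 or type <> 'debit' → 3776
txn_id=85: risk < 35 or type <> 'debit' → 4101
txn_id=86: risk < 35 or type <> 'debit' → 1470
txn_id=87: ELSE → 2867
txn_id=88: risk < 77 → 3955
txn_id=89: risk < 35 or type <> 'debit' → 3956
txn_id=90: risk < 35 or type <> 'debit' → 4370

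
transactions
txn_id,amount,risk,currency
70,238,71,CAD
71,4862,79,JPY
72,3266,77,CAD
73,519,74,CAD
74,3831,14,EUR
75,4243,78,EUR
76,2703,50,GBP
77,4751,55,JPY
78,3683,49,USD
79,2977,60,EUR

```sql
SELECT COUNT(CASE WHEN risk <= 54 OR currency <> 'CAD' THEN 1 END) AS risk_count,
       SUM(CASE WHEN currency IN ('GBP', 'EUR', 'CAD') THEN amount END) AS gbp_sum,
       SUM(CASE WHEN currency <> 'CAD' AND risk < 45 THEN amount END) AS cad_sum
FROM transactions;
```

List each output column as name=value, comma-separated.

risk_count=7, gbp_sum=17777, cad_sum=3831

[risk_count: risk <= 54 OR currency <> 'CAD']
txn_id=70: ✗
txn_id=71: ✓ → 1
txn_id=72: ✗
txn_id=73: ✗
txn_id=74: ✓ → 1
txn_id=75: ✓ → 1
txn_id=76: ✓ → 1
txn_id=77: ✓ → 1
txn_id=78: ✓ → 1
txn_id=79: ✓ → 1
risk_count = COUNT(1, 1, 1, 1, 1, 1, 1) = 7
—
[gbp_sum: currency IN ('GBP', 'EUR', 'CAD')]
txn_id=70: ✓ → 238
txn_id=71: ✗
txn_id=72: ✓ → 3266
txn_id=73: ✓ → 519
txn_id=74: ✓ → 3831
txn_id=75: ✓ → 4243
txn_id=76: ✓ → 2703
txn_id=77: ✗
txn_id=78: ✗
txn_id=79: ✓ → 2977
gbp_sum = 238 + 3266 + 519 + 3831 + 4243 + 2703 + 2977 = 17777
—
[cad_sum: currency <> 'CAD' AND risk < 45]
txn_id=70: ✗
txn_id=71: ✗
txn_id=72: ✗
txn_id=73: ✗
txn_id=74: ✓ → 3831
txn_id=75: ✗
txn_id=76: ✗
txn_id=77: ✗
txn_id=78: ✗
txn_id=79: ✗
cad_sum = 3831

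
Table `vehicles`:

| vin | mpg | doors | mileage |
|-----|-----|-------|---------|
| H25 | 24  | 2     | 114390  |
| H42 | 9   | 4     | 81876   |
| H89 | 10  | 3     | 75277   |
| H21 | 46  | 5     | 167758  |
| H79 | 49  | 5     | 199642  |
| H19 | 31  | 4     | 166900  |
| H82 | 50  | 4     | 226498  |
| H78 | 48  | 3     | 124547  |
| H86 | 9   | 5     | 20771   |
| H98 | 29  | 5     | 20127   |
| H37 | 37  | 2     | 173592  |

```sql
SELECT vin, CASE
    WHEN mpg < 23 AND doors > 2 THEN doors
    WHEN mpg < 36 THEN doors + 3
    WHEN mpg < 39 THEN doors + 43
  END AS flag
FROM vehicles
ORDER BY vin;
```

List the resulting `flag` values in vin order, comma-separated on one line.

vin=H19: mpg < 36 → 7
vin=H21: (no match → NULL) → NULL
vin=H25: mpg < 36 → 5
vin=H37: mpg < 39 → 45
vin=H42: mpg < 23 AND doors > 2 → 4
vin=H78: (no match → NULL) → NULL
vin=H79: (no match → NULL) → NULL
vin=H82: (no match → NULL) → NULL
vin=H86: mpg < 23 AND doors > 2 → 5
vin=H89: mpg < 23 AND doors > 2 → 3
vin=H98: mpg < 36 → 8

7, NULL, 5, 45, 4, NULL, NULL, NULL, 5, 3, 8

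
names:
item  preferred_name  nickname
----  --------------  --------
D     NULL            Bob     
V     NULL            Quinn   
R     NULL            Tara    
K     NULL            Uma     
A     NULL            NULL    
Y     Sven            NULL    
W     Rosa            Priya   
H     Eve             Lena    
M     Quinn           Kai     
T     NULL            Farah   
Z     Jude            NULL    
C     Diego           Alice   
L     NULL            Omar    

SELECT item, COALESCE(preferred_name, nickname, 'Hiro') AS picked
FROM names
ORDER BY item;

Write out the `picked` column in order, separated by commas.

item=A: preferred_name=NULL, nickname=NULL, → literal Hiro → Hiro
item=C: preferred_name=Diego → Diego
item=D: preferred_name=NULL, nickname=Bob → Bob
item=H: preferred_name=Eve → Eve
item=K: preferred_name=NULL, nickname=Uma → Uma
item=L: preferred_name=NULL, nickname=Omar → Omar
item=M: preferred_name=Quinn → Quinn
item=R: preferred_name=NULL, nickname=Tara → Tara
item=T: preferred_name=NULL, nickname=Farah → Farah
item=V: preferred_name=NULL, nickname=Quinn → Quinn
item=W: preferred_name=Rosa → Rosa
item=Y: preferred_name=Sven → Sven
item=Z: preferred_name=Jude → Jude

Hiro, Diego, Bob, Eve, Uma, Omar, Quinn, Tara, Farah, Quinn, Rosa, Sven, Jude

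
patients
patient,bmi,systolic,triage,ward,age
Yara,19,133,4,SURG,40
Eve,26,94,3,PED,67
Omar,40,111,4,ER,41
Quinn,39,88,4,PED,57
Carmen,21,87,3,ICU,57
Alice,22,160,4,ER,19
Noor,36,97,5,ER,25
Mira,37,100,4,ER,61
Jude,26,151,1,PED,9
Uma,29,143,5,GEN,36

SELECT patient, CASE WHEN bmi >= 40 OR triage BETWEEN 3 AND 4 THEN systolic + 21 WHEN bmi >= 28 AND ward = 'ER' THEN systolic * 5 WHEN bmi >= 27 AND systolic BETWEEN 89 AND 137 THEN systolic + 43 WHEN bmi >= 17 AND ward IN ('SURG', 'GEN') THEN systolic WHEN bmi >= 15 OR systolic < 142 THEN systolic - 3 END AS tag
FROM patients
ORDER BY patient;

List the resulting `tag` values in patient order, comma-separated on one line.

patient=Alice: bmi >= 40 OR triage BETWEEN 3 AND 4 → 181
patient=Carmen: bmi >= 40 OR triage BETWEEN 3 AND 4 → 108
patient=Eve: bmi >= 40 OR triage BETWEEN 3 AND 4 → 115
patient=Jude: bmi >= 15 OR systolic < 142 → 148
patient=Mira: bmi >= 40 OR triage BETWEEN 3 AND 4 → 121
patient=Noor: bmi >= 28 AND ward = 'ER' → 485
patient=Omar: bmi >= 40 OR triage BETWEEN 3 AND 4 → 132
patient=Quinn: bmi >= 40 OR triage BETWEEN 3 AND 4 → 109
patient=Uma: bmi >= 17 AND ward IN ('SURG', 'GEN') → 143
patient=Yara: bmi >= 40 OR triage BETWEEN 3 AND 4 → 154

181, 108, 115, 148, 121, 485, 132, 109, 143, 154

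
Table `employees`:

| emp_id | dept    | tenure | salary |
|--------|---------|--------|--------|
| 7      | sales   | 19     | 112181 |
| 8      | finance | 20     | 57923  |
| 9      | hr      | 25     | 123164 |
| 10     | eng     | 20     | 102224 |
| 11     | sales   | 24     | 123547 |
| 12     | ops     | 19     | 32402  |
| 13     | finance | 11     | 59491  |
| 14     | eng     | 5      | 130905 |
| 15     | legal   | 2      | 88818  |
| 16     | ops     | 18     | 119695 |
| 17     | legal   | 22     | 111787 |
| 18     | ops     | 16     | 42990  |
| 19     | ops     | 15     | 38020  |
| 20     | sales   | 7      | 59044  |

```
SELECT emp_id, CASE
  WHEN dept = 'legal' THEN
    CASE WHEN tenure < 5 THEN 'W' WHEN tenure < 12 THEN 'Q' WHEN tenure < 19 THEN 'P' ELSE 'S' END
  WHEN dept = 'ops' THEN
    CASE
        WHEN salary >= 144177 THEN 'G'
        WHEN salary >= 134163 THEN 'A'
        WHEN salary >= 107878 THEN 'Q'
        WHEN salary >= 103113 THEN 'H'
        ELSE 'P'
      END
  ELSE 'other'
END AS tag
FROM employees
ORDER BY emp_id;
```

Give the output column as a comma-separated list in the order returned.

emp_id=7: dept='sales' → outer ELSE → other
emp_id=8: dept='finance' → outer ELSE → other
emp_id=9: dept='hr' → outer ELSE → other
emp_id=10: dept='eng' → outer ELSE → other
emp_id=11: dept='sales' → outer ELSE → other
emp_id=12: dept='ops' → inner[ELSE] → P
emp_id=13: dept='finance' → outer ELSE → other
emp_id=14: dept='eng' → outer ELSE → other
emp_id=15: dept='legal' → inner[tenure < 5] → W
emp_id=16: dept='ops' → inner[salary >= 107878] → Q
emp_id=17: dept='legal' → inner[ELSE] → S
emp_id=18: dept='ops' → inner[ELSE] → P
emp_id=19: dept='ops' → inner[ELSE] → P
emp_id=20: dept='sales' → outer ELSE → other

other, other, other, other, other, P, other, other, W, Q, S, P, P, other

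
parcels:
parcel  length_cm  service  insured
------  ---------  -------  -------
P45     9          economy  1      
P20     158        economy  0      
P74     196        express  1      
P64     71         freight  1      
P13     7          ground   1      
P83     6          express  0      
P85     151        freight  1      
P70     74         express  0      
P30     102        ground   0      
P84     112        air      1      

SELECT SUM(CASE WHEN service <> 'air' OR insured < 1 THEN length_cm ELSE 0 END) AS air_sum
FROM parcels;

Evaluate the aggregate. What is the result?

parcel=P45: ✓ → 9
parcel=P20: ✓ → 158
parcel=P74: ✓ → 196
parcel=P64: ✓ → 71
parcel=P13: ✓ → 7
parcel=P83: ✓ → 6
parcel=P85: ✓ → 151
parcel=P70: ✓ → 74
parcel=P30: ✓ → 102
parcel=P84: ✗
air_sum = 9 + 158 + 196 + 71 + 7 + 6 + 151 + 74 + 102 = 774

774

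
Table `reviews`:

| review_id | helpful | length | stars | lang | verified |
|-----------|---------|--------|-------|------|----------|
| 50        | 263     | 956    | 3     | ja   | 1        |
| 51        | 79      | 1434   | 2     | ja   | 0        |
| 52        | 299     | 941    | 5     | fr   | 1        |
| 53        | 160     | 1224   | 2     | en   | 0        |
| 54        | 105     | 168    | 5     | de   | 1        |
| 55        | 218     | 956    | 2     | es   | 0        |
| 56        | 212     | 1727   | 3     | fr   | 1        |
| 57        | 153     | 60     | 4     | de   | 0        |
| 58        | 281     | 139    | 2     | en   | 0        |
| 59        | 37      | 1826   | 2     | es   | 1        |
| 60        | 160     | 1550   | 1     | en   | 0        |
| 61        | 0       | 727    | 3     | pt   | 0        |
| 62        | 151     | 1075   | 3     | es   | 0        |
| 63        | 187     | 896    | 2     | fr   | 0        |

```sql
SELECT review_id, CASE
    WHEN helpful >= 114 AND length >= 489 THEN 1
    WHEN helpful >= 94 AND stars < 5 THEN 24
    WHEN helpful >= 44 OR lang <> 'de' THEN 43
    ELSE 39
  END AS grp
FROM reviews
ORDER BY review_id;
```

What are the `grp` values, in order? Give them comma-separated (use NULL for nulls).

review_id=50: helpful >= 114 AND length >= 489 → 1
review_id=51: helpful >= 44 OR lang <> 'de' → 43
review_id=52: helpful >= 114 AND length >= 489 → 1
review_id=53: helpful >= 114 AND length >= 489 → 1
review_id=54: helpful >= 44 OR lang <> 'de' → 43
review_id=55: helpful >= 114 AND length >= 489 → 1
review_id=56: helpful >= 114 AND length >= 489 → 1
review_id=57: helpful >= 94 AND stars < 5 → 24
review_id=58: helpful >= 94 AND stars < 5 → 24
review_id=59: helpful >= 44 OR lang <> 'de' → 43
review_id=60: helpful >= 114 AND length >= 489 → 1
review_id=61: helpful >= 44 OR lang <> 'de' → 43
review_id=62: helpful >= 114 AND length >= 489 → 1
review_id=63: helpful >= 114 AND length >= 489 → 1

1, 43, 1, 1, 43, 1, 1, 24, 24, 43, 1, 43, 1, 1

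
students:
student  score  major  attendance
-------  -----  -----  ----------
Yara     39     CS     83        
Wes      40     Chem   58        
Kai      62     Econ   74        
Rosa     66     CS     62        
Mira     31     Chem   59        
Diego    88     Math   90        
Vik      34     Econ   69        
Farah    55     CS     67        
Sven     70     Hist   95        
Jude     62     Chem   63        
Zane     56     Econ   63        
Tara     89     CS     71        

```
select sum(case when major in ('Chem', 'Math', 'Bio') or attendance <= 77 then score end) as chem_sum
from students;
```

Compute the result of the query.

student=Yara: ✗
student=Wes: ✓ → 40
student=Kai: ✓ → 62
student=Rosa: ✓ → 66
student=Mira: ✓ → 31
student=Diego: ✓ → 88
student=Vik: ✓ → 34
student=Farah: ✓ → 55
student=Sven: ✗
student=Jude: ✓ → 62
student=Zane: ✓ → 56
student=Tara: ✓ → 89
chem_sum = 40 + 62 + 66 + 31 + 88 + 34 + 55 + 62 + 56 + 89 = 583

583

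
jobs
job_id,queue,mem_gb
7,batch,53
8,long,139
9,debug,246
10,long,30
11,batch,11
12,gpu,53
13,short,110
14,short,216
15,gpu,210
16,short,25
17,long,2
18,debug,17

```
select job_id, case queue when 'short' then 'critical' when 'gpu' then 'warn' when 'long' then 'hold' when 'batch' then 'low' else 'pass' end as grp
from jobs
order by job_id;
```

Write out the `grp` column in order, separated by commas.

low, hold, pass, hold, low, warn, critical, critical, warn, critical, hold, pass

job_id=7: queue='batch' → low
job_id=8: queue='long' → hold
job_id=9: ELSE → pass
job_id=10: queue='long' → hold
job_id=11: queue='batch' → low
job_id=12: queue='gpu' → warn
job_id=13: queue='short' → critical
job_id=14: queue='short' → critical
job_id=15: queue='gpu' → warn
job_id=16: queue='short' → critical
job_id=17: queue='long' → hold
job_id=18: ELSE → pass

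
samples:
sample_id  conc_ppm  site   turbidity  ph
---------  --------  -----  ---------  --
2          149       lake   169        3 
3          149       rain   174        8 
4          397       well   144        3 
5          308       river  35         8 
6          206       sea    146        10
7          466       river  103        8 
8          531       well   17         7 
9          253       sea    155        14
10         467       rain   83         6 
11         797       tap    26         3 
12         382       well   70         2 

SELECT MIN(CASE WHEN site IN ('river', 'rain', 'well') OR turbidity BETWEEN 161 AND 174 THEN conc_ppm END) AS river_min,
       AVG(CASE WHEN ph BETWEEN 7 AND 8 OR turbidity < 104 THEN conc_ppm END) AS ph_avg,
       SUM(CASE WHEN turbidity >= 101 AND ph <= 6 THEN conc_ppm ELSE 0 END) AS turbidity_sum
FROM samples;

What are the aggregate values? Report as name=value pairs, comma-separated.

[river_min: site IN ('river', 'rain', 'well') OR turbidity BETWEEN 161 AND 174]
sample_id=2: ✓ → 149
sample_id=3: ✓ → 149
sample_id=4: ✓ → 397
sample_id=5: ✓ → 308
sample_id=6: ✗
sample_id=7: ✓ → 466
sample_id=8: ✓ → 531
sample_id=9: ✗
sample_id=10: ✓ → 467
sample_id=11: ✗
sample_id=12: ✓ → 382
river_min = MIN(149, 149, 397, 308, 466, 531, 467, 382) = 149
—
[ph_avg: ph BETWEEN 7 AND 8 OR turbidity < 104]
sample_id=2: ✗
sample_id=3: ✓ → 149
sample_id=4: ✗
sample_id=5: ✓ → 308
sample_id=6: ✗
sample_id=7: ✓ → 466
sample_id=8: ✓ → 531
sample_id=9: ✗
sample_id=10: ✓ → 467
sample_id=11: ✓ → 797
sample_id=12: ✓ → 382
ph_avg = (149 + 308 + 466 + 531 + 467 + 797 + 382) / 7 = 442.8571428571
—
[turbidity_sum: turbidity >= 101 AND ph <= 6]
sample_id=2: ✓ → 149
sample_id=3: ✗
sample_id=4: ✓ → 397
sample_id=5: ✗
sample_id=6: ✗
sample_id=7: ✗
sample_id=8: ✗
sample_id=9: ✗
sample_id=10: ✗
sample_id=11: ✗
sample_id=12: ✗
turbidity_sum = 149 + 397 = 546

river_min=149, ph_avg=442.8571428571, turbidity_sum=546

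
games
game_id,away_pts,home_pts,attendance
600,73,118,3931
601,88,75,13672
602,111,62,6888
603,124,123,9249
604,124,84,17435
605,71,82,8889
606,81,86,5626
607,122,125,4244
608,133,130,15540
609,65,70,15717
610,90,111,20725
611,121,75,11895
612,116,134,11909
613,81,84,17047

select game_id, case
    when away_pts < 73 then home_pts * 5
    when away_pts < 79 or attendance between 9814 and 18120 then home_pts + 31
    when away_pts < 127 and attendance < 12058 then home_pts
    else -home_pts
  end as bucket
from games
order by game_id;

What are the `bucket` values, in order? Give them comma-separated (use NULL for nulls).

game_id=600: away_pts < 79 or attendance between 9814 and 18120 → 149
game_id=601: away_pts < 79 or attendance between 9814 and 18120 → 106
game_id=602: away_pts < 127 and attendance < 12058 → 62
game_id=603: away_pts < 127 and attendance < 12058 → 123
game_id=604: away_pts < 79 or attendance between 9814 and 18120 → 115
game_id=605: away_pts < 73 → 410
game_id=606: away_pts < 127 and attendance < 12058 → 86
game_id=607: away_pts < 127 and attendance < 12058 → 125
game_id=608: away_pts < 79 or attendance between 9814 and 18120 → 161
game_id=609: away_pts < 73 → 350
game_id=610: ELSE → -111
game_id=611: away_pts < 79 or attendance between 9814 and 18120 → 106
game_id=612: away_pts < 79 or attendance between 9814 and 18120 → 165
game_id=613: away_pts < 79 or attendance between 9814 and 18120 → 115

149, 106, 62, 123, 115, 410, 86, 125, 161, 350, -111, 106, 165, 115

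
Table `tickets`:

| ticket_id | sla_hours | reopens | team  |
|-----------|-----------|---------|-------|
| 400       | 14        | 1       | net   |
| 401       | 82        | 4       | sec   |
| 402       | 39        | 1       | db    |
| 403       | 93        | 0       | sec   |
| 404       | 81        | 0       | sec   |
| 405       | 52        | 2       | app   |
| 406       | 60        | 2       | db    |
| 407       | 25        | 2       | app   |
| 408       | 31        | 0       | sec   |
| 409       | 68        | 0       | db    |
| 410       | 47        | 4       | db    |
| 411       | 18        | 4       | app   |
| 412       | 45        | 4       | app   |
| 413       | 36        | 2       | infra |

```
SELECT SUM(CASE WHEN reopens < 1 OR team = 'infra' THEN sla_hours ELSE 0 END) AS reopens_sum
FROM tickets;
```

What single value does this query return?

309

ticket_id=400: ✗
ticket_id=401: ✗
ticket_id=402: ✗
ticket_id=403: ✓ → 93
ticket_id=404: ✓ → 81
ticket_id=405: ✗
ticket_id=406: ✗
ticket_id=407: ✗
ticket_id=408: ✓ → 31
ticket_id=409: ✓ → 68
ticket_id=410: ✗
ticket_id=411: ✗
ticket_id=412: ✗
ticket_id=413: ✓ → 36
reopens_sum = 93 + 81 + 31 + 68 + 36 = 309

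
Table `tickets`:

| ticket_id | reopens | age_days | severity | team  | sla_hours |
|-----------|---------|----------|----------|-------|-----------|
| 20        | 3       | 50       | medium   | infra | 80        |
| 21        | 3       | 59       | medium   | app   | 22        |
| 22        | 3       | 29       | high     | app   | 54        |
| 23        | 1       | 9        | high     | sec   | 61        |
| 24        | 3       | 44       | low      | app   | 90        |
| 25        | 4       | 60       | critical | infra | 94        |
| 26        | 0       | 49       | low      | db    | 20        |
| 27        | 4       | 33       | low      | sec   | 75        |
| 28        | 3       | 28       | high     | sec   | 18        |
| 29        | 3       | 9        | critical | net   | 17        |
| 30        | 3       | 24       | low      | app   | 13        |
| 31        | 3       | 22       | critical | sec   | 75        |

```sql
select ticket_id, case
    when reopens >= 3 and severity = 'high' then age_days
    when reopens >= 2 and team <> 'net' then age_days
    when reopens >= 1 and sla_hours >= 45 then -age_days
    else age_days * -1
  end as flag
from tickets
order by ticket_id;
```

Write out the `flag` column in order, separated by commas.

50, 59, 29, -9, 44, 60, -49, 33, 28, -9, 24, 22

ticket_id=20: reopens >= 2 and team <> 'net' → 50
ticket_id=21: reopens >= 2 and team <> 'net' → 59
ticket_id=22: reopens >= 3 and severity = 'high' → 29
ticket_id=23: reopens >= 1 and sla_hours >= 45 → -9
ticket_id=24: reopens >= 2 and team <> 'net' → 44
ticket_id=25: reopens >= 2 and team <> 'net' → 60
ticket_id=26: ELSE → -49
ticket_id=27: reopens >= 2 and team <> 'net' → 33
ticket_id=28: reopens >= 3 and severity = 'high' → 28
ticket_id=29: ELSE → -9
ticket_id=30: reopens >= 2 and team <> 'net' → 24
ticket_id=31: reopens >= 2 and team <> 'net' → 22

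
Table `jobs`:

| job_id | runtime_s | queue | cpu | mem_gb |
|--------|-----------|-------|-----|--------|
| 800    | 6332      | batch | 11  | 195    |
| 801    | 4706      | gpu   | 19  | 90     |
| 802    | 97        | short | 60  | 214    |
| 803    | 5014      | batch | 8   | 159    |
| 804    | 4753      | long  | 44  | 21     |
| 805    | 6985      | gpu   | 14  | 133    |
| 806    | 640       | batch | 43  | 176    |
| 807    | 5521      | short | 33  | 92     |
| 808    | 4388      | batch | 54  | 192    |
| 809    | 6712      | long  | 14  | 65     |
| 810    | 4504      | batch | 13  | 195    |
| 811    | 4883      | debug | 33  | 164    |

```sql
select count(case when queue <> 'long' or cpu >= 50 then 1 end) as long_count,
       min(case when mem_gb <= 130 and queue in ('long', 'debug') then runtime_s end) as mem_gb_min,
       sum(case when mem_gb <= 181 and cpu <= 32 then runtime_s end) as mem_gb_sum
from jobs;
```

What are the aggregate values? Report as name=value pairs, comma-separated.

long_count=10, mem_gb_min=4753, mem_gb_sum=23417

[long_count: queue <> 'long' or cpu >= 50]
job_id=800: ✓ → 1
job_id=801: ✓ → 1
job_id=802: ✓ → 1
job_id=803: ✓ → 1
job_id=804: ✗
job_id=805: ✓ → 1
job_id=806: ✓ → 1
job_id=807: ✓ → 1
job_id=808: ✓ → 1
job_id=809: ✗
job_id=810: ✓ → 1
job_id=811: ✓ → 1
long_count = COUNT(1, 1, 1, 1, 1, 1, 1, 1, 1, 1) = 10
—
[mem_gb_min: mem_gb <= 130 and queue in ('long', 'debug')]
job_id=800: ✗
job_id=801: ✗
job_id=802: ✗
job_id=803: ✗
job_id=804: ✓ → 4753
job_id=805: ✗
job_id=806: ✗
job_id=807: ✗
job_id=808: ✗
job_id=809: ✓ → 6712
job_id=810: ✗
job_id=811: ✗
mem_gb_min = MIN(4753, 6712) = 4753
—
[mem_gb_sum: mem_gb <= 181 and cpu <= 32]
job_id=800: ✗
job_id=801: ✓ → 4706
job_id=802: ✗
job_id=803: ✓ → 5014
job_id=804: ✗
job_id=805: ✓ → 6985
job_id=806: ✗
job_id=807: ✗
job_id=808: ✗
job_id=809: ✓ → 6712
job_id=810: ✗
job_id=811: ✗
mem_gb_sum = 4706 + 5014 + 6985 + 6712 = 23417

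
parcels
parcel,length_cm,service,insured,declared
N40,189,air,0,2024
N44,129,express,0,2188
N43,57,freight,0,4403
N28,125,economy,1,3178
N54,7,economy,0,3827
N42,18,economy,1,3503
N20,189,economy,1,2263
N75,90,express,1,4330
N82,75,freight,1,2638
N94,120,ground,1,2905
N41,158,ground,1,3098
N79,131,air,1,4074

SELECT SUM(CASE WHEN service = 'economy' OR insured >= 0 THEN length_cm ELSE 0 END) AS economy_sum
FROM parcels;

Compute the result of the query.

1288

parcel=N40: ✓ → 189
parcel=N44: ✓ → 129
parcel=N43: ✓ → 57
parcel=N28: ✓ → 125
parcel=N54: ✓ → 7
parcel=N42: ✓ → 18
parcel=N20: ✓ → 189
parcel=N75: ✓ → 90
parcel=N82: ✓ → 75
parcel=N94: ✓ → 120
parcel=N41: ✓ → 158
parcel=N79: ✓ → 131
economy_sum = 189 + 129 + 57 + 125 + 7 + 18 + 189 + 90 + 75 + 120 + 158 + 131 = 1288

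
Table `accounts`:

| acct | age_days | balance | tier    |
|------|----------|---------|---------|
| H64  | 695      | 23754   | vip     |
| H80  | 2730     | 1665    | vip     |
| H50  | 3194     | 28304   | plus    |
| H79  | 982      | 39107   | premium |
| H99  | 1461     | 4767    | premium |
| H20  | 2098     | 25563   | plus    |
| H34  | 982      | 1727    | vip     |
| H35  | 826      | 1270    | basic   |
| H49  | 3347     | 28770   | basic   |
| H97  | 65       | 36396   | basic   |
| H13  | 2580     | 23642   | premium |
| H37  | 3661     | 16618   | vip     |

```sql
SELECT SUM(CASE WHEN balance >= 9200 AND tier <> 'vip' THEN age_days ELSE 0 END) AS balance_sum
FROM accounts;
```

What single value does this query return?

12266

acct=H64: ✗
acct=H80: ✗
acct=H50: ✓ → 3194
acct=H79: ✓ → 982
acct=H99: ✗
acct=H20: ✓ → 2098
acct=H34: ✗
acct=H35: ✗
acct=H49: ✓ → 3347
acct=H97: ✓ → 65
acct=H13: ✓ → 2580
acct=H37: ✗
balance_sum = 3194 + 982 + 2098 + 3347 + 65 + 2580 = 12266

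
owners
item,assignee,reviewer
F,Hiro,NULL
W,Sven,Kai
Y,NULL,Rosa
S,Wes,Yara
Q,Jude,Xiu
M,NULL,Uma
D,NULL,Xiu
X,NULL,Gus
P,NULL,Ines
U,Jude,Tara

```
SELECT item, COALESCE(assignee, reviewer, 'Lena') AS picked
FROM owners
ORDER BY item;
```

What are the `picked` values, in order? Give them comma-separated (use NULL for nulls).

Xiu, Hiro, Uma, Ines, Jude, Wes, Jude, Sven, Gus, Rosa

item=D: assignee=NULL, reviewer=Xiu → Xiu
item=F: assignee=Hiro → Hiro
item=M: assignee=NULL, reviewer=Uma → Uma
item=P: assignee=NULL, reviewer=Ines → Ines
item=Q: assignee=Jude → Jude
item=S: assignee=Wes → Wes
item=U: assignee=Jude → Jude
item=W: assignee=Sven → Sven
item=X: assignee=NULL, reviewer=Gus → Gus
item=Y: assignee=NULL, reviewer=Rosa → Rosa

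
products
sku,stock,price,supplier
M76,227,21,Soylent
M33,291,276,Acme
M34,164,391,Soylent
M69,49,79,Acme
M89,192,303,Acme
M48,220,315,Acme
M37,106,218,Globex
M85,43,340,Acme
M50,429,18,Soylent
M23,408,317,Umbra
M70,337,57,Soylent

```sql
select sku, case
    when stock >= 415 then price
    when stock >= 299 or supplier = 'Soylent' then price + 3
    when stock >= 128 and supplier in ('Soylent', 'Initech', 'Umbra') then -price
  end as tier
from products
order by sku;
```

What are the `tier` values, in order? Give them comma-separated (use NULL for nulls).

320, NULL, 394, NULL, NULL, 18, NULL, 60, 24, NULL, NULL

sku=M23: stock >= 299 or supplier = 'Soylent' → 320
sku=M33: (no match → NULL) → NULL
sku=M34: stock >= 299 or supplier = 'Soylent' → 394
sku=M37: (no match → NULL) → NULL
sku=M48: (no match → NULL) → NULL
sku=M50: stock >= 415 → 18
sku=M69: (no match → NULL) → NULL
sku=M70: stock >= 299 or supplier = 'Soylent' → 60
sku=M76: stock >= 299 or supplier = 'Soylent' → 24
sku=M85: (no match → NULL) → NULL
sku=M89: (no match → NULL) → NULL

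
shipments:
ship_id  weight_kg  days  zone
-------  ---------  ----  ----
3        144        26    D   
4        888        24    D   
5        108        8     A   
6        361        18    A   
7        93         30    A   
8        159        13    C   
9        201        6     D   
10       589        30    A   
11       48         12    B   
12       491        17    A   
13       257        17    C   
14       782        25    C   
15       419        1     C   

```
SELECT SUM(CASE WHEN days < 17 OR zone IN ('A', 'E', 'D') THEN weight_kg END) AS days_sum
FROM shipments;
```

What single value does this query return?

3501

ship_id=3: ✓ → 144
ship_id=4: ✓ → 888
ship_id=5: ✓ → 108
ship_id=6: ✓ → 361
ship_id=7: ✓ → 93
ship_id=8: ✓ → 159
ship_id=9: ✓ → 201
ship_id=10: ✓ → 589
ship_id=11: ✓ → 48
ship_id=12: ✓ → 491
ship_id=13: ✗
ship_id=14: ✗
ship_id=15: ✓ → 419
days_sum = 144 + 888 + 108 + 361 + 93 + 159 + 201 + 589 + 48 + 491 + 419 = 3501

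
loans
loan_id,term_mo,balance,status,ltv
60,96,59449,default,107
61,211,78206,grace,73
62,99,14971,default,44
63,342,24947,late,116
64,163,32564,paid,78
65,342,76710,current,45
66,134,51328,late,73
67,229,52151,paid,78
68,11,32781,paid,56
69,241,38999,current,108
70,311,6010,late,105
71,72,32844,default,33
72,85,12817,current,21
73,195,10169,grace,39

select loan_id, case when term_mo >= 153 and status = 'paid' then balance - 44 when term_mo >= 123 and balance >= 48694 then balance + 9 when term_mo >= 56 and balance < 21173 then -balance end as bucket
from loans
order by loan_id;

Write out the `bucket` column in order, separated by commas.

NULL, 78215, -14971, NULL, 32520, 76719, 51337, 52107, NULL, NULL, -6010, NULL, -12817, -10169

loan_id=60: (no match → NULL) → NULL
loan_id=61: term_mo >= 123 and balance >= 48694 → 78215
loan_id=62: term_mo >= 56 and balance < 21173 → -14971
loan_id=63: (no match → NULL) → NULL
loan_id=64: term_mo >= 153 and status = 'paid' → 32520
loan_id=65: term_mo >= 123 and balance >= 48694 → 76719
loan_id=66: term_mo >= 123 and balance >= 48694 → 51337
loan_id=67: term_mo >= 153 and status = 'paid' → 52107
loan_id=68: (no match → NULL) → NULL
loan_id=69: (no match → NULL) → NULL
loan_id=70: term_mo >= 56 and balance < 21173 → -6010
loan_id=71: (no match → NULL) → NULL
loan_id=72: term_mo >= 56 and balance < 21173 → -12817
loan_id=73: term_mo >= 56 and balance < 21173 → -10169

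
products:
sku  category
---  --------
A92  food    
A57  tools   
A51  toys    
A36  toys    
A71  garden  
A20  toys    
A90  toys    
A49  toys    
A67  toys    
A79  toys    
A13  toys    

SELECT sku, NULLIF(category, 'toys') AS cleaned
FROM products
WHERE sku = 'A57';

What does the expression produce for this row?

sku = A57: category=tools.
category=tools vs toys: differ → tools

tools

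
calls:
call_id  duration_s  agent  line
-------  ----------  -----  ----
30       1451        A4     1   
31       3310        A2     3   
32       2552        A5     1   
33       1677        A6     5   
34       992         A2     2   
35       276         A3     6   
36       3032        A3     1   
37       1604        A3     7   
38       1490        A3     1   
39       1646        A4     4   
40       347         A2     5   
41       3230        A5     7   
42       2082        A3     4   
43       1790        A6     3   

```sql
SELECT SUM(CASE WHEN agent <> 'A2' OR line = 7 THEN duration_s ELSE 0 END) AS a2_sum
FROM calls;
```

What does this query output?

call_id=30: ✓ → 1451
call_id=31: ✗
call_id=32: ✓ → 2552
call_id=33: ✓ → 1677
call_id=34: ✗
call_id=35: ✓ → 276
call_id=36: ✓ → 3032
call_id=37: ✓ → 1604
call_id=38: ✓ → 1490
call_id=39: ✓ → 1646
call_id=40: ✗
call_id=41: ✓ → 3230
call_id=42: ✓ → 2082
call_id=43: ✓ → 1790
a2_sum = 1451 + 2552 + 1677 + 276 + 3032 + 1604 + 1490 + 1646 + 3230 + 2082 + 1790 = 20830

20830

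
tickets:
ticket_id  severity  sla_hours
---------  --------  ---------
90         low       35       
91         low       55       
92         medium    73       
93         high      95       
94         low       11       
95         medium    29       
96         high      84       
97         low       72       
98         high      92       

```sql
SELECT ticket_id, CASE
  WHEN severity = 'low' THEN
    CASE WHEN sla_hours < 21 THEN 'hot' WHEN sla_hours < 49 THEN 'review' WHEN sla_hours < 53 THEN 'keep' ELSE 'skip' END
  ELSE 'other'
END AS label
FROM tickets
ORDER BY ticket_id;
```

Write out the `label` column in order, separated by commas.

review, skip, other, other, hot, other, other, skip, other

ticket_id=90: severity='low' → inner[sla_hours < 49] → review
ticket_id=91: severity='low' → inner[ELSE] → skip
ticket_id=92: severity='medium' → outer ELSE → other
ticket_id=93: severity='high' → outer ELSE → other
ticket_id=94: severity='low' → inner[sla_hours < 21] → hot
ticket_id=95: severity='medium' → outer ELSE → other
ticket_id=96: severity='high' → outer ELSE → other
ticket_id=97: severity='low' → inner[ELSE] → skip
ticket_id=98: severity='high' → outer ELSE → other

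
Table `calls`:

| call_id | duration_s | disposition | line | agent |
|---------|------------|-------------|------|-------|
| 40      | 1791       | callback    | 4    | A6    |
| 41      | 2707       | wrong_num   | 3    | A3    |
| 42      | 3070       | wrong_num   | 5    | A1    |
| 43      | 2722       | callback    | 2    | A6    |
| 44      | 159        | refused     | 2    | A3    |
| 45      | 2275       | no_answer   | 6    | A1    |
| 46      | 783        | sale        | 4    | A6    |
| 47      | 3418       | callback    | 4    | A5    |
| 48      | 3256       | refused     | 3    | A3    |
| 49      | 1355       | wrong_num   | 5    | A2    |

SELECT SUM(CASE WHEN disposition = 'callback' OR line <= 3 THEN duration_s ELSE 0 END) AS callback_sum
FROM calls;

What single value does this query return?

call_id=40: ✓ → 1791
call_id=41: ✓ → 2707
call_id=42: ✗
call_id=43: ✓ → 2722
call_id=44: ✓ → 159
call_id=45: ✗
call_id=46: ✗
call_id=47: ✓ → 3418
call_id=48: ✓ → 3256
call_id=49: ✗
callback_sum = 1791 + 2707 + 2722 + 159 + 3418 + 3256 = 14053

14053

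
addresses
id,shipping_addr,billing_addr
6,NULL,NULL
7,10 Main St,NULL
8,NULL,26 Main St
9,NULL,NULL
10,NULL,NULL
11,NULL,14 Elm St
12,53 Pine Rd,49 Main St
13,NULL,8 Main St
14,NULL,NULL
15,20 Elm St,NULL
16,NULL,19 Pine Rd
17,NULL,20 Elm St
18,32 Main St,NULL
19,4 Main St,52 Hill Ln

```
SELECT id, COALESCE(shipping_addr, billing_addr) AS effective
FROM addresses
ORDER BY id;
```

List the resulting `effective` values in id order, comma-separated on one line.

id=6: shipping_addr=NULL, billing_addr=NULL (all NULL) → NULL
id=7: shipping_addr=10 Main St → 10 Main St
id=8: shipping_addr=NULL, billing_addr=26 Main St → 26 Main St
id=9: shipping_addr=NULL, billing_addr=NULL (all NULL) → NULL
id=10: shipping_addr=NULL, billing_addr=NULL (all NULL) → NULL
id=11: shipping_addr=NULL, billing_addr=14 Elm St → 14 Elm St
id=12: shipping_addr=53 Pine Rd → 53 Pine Rd
id=13: shipping_addr=NULL, billing_addr=8 Main St → 8 Main St
id=14: shipping_addr=NULL, billing_addr=NULL (all NULL) → NULL
id=15: shipping_addr=20 Elm St → 20 Elm St
id=16: shipping_addr=NULL, billing_addr=19 Pine Rd → 19 Pine Rd
id=17: shipping_addr=NULL, billing_addr=20 Elm St → 20 Elm St
id=18: shipping_addr=32 Main St → 32 Main St
id=19: shipping_addr=4 Main St → 4 Main St

NULL, 10 Main St, 26 Main St, NULL, NULL, 14 Elm St, 53 Pine Rd, 8 Main St, NULL, 20 Elm St, 19 Pine Rd, 20 Elm St, 32 Main St, 4 Main St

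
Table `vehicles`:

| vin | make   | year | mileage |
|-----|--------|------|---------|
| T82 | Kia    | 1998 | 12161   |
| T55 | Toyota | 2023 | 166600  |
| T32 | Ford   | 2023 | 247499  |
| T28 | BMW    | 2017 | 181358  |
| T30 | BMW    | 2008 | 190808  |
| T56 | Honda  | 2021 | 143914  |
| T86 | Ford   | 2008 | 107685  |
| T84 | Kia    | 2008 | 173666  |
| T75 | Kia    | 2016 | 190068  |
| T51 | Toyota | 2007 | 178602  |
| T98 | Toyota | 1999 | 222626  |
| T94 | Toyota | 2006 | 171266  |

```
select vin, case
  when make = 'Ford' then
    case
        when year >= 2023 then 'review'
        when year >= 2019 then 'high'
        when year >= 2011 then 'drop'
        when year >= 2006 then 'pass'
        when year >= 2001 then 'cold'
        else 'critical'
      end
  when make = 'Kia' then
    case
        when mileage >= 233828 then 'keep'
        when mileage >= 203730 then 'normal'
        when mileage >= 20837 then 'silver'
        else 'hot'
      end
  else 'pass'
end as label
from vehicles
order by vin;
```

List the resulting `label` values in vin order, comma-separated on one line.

vin=T28: make='BMW' → outer ELSE → pass
vin=T30: make='BMW' → outer ELSE → pass
vin=T32: make='Ford' → inner[year >= 2023] → review
vin=T51: make='Toyota' → outer ELSE → pass
vin=T55: make='Toyota' → outer ELSE → pass
vin=T56: make='Honda' → outer ELSE → pass
vin=T75: make='Kia' → inner[mileage >= 20837] → silver
vin=T82: make='Kia' → inner[ELSE] → hot
vin=T84: make='Kia' → inner[mileage >= 20837] → silver
vin=T86: make='Ford' → inner[year >= 2006] → pass
vin=T94: make='Toyota' → outer ELSE → pass
vin=T98: make='Toyota' → outer ELSE → pass

pass, pass, review, pass, pass, pass, silver, hot, silver, pass, pass, pass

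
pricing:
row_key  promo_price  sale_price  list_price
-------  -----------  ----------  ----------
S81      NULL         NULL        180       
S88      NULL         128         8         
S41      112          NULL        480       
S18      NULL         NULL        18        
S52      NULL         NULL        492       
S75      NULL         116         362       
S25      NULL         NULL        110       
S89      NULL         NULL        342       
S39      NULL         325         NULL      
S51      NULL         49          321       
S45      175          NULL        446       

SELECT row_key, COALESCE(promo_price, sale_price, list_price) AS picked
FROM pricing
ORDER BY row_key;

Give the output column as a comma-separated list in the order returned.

18, 110, 325, 112, 175, 49, 492, 116, 180, 128, 342

row_key=S18: promo_price=NULL, sale_price=NULL, list_price=18 → 18
row_key=S25: promo_price=NULL, sale_price=NULL, list_price=110 → 110
row_key=S39: promo_price=NULL, sale_price=325 → 325
row_key=S41: promo_price=112 → 112
row_key=S45: promo_price=175 → 175
row_key=S51: promo_price=NULL, sale_price=49 → 49
row_key=S52: promo_price=NULL, sale_price=NULL, list_price=492 → 492
row_key=S75: promo_price=NULL, sale_price=116 → 116
row_key=S81: promo_price=NULL, sale_price=NULL, list_price=180 → 180
row_key=S88: promo_price=NULL, sale_price=128 → 128
row_key=S89: promo_price=NULL, sale_price=NULL, list_price=342 → 342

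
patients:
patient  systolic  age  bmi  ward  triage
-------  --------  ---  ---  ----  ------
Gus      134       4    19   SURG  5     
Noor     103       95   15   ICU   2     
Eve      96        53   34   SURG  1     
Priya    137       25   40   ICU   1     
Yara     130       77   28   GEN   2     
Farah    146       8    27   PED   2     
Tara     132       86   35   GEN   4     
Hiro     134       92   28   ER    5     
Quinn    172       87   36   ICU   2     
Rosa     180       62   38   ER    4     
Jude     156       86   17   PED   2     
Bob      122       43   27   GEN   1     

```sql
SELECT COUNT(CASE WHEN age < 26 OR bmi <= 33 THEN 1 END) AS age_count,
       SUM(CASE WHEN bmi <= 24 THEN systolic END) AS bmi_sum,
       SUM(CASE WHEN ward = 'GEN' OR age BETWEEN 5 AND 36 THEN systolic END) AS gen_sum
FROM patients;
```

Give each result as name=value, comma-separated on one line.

[age_count: age < 26 OR bmi <= 33]
patient=Gus: ✓ → 1
patient=Noor: ✓ → 1
patient=Eve: ✗
patient=Priya: ✓ → 1
patient=Yara: ✓ → 1
patient=Farah: ✓ → 1
patient=Tara: ✗
patient=Hiro: ✓ → 1
patient=Quinn: ✗
patient=Rosa: ✗
patient=Jude: ✓ → 1
patient=Bob: ✓ → 1
age_count = COUNT(1, 1, 1, 1, 1, 1, 1, 1) = 8
—
[bmi_sum: bmi <= 24]
patient=Gus: ✓ → 134
patient=Noor: ✓ → 103
patient=Eve: ✗
patient=Priya: ✗
patient=Yara: ✗
patient=Farah: ✗
patient=Tara: ✗
patient=Hiro: ✗
patient=Quinn: ✗
patient=Rosa: ✗
patient=Jude: ✓ → 156
patient=Bob: ✗
bmi_sum = 134 + 103 + 156 = 393
—
[gen_sum: ward = 'GEN' OR age BETWEEN 5 AND 36]
patient=Gus: ✗
patient=Noor: ✗
patient=Eve: ✗
patient=Priya: ✓ → 137
patient=Yara: ✓ → 130
patient=Farah: ✓ → 146
patient=Tara: ✓ → 132
patient=Hiro: ✗
patient=Quinn: ✗
patient=Rosa: ✗
patient=Jude: ✗
patient=Bob: ✓ → 122
gen_sum = 137 + 130 + 146 + 132 + 122 = 667

age_count=8, bmi_sum=393, gen_sum=667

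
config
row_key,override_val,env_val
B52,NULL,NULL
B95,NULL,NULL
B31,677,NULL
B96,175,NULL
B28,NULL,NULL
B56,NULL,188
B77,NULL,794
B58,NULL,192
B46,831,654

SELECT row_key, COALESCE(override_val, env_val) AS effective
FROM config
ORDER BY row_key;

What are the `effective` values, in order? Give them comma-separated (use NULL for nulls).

NULL, 677, 831, NULL, 188, 192, 794, NULL, 175

row_key=B28: override_val=NULL, env_val=NULL (all NULL) → NULL
row_key=B31: override_val=677 → 677
row_key=B46: override_val=831 → 831
row_key=B52: override_val=NULL, env_val=NULL (all NULL) → NULL
row_key=B56: override_val=NULL, env_val=188 → 188
row_key=B58: override_val=NULL, env_val=192 → 192
row_key=B77: override_val=NULL, env_val=794 → 794
row_key=B95: override_val=NULL, env_val=NULL (all NULL) → NULL
row_key=B96: override_val=175 → 175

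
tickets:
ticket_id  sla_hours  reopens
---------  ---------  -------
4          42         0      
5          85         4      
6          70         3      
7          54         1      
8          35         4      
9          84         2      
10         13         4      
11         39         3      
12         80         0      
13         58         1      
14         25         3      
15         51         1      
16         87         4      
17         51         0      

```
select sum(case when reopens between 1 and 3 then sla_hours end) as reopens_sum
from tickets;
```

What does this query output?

381

ticket_id=4: ✗
ticket_id=5: ✗
ticket_id=6: ✓ → 70
ticket_id=7: ✓ → 54
ticket_id=8: ✗
ticket_id=9: ✓ → 84
ticket_id=10: ✗
ticket_id=11: ✓ → 39
ticket_id=12: ✗
ticket_id=13: ✓ → 58
ticket_id=14: ✓ → 25
ticket_id=15: ✓ → 51
ticket_id=16: ✗
ticket_id=17: ✗
reopens_sum = 70 + 54 + 84 + 39 + 58 + 25 + 51 = 381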